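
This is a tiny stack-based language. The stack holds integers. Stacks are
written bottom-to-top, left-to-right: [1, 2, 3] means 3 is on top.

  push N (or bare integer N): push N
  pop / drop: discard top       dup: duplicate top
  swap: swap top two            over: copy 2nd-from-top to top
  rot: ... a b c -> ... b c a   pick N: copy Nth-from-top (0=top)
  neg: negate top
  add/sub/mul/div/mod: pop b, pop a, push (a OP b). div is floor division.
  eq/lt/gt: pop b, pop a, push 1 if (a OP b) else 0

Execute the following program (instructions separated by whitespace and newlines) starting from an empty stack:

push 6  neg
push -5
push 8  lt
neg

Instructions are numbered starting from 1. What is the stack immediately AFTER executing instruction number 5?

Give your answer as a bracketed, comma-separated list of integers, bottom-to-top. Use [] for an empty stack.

Step 1 ('push 6'): [6]
Step 2 ('neg'): [-6]
Step 3 ('push -5'): [-6, -5]
Step 4 ('push 8'): [-6, -5, 8]
Step 5 ('lt'): [-6, 1]

Answer: [-6, 1]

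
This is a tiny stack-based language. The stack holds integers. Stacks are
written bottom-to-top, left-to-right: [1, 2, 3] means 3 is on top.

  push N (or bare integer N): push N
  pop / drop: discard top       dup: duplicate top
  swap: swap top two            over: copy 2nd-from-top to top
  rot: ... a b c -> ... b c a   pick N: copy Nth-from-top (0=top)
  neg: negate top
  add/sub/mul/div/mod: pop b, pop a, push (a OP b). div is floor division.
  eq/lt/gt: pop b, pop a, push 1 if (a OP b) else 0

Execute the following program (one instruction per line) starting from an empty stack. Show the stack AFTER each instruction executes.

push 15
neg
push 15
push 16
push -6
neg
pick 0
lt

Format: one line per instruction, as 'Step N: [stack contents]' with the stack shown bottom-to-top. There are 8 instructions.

Step 1: [15]
Step 2: [-15]
Step 3: [-15, 15]
Step 4: [-15, 15, 16]
Step 5: [-15, 15, 16, -6]
Step 6: [-15, 15, 16, 6]
Step 7: [-15, 15, 16, 6, 6]
Step 8: [-15, 15, 16, 0]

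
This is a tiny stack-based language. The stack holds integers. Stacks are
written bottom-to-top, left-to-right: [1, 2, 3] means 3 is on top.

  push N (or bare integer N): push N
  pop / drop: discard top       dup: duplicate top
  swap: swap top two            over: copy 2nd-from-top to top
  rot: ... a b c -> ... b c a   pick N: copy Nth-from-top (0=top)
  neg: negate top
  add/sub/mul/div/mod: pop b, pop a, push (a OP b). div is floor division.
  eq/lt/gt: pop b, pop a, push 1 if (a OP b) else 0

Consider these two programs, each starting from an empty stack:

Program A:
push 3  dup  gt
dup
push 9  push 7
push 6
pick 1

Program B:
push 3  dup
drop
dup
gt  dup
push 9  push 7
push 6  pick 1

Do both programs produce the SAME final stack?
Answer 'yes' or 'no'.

Answer: yes

Derivation:
Program A trace:
  After 'push 3': [3]
  After 'dup': [3, 3]
  After 'gt': [0]
  After 'dup': [0, 0]
  After 'push 9': [0, 0, 9]
  After 'push 7': [0, 0, 9, 7]
  After 'push 6': [0, 0, 9, 7, 6]
  After 'pick 1': [0, 0, 9, 7, 6, 7]
Program A final stack: [0, 0, 9, 7, 6, 7]

Program B trace:
  After 'push 3': [3]
  After 'dup': [3, 3]
  After 'drop': [3]
  After 'dup': [3, 3]
  After 'gt': [0]
  After 'dup': [0, 0]
  After 'push 9': [0, 0, 9]
  After 'push 7': [0, 0, 9, 7]
  After 'push 6': [0, 0, 9, 7, 6]
  After 'pick 1': [0, 0, 9, 7, 6, 7]
Program B final stack: [0, 0, 9, 7, 6, 7]
Same: yes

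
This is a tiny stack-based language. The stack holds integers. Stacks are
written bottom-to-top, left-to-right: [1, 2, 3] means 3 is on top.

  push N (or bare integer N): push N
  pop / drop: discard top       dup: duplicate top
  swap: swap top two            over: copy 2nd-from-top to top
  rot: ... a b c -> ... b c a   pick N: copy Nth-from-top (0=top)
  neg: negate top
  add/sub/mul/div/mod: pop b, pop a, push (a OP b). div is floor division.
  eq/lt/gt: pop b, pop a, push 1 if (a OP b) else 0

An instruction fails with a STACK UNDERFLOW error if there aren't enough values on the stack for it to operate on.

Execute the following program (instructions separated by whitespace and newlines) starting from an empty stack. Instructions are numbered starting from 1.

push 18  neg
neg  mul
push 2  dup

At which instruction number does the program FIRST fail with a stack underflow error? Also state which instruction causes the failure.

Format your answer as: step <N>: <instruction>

Answer: step 4: mul

Derivation:
Step 1 ('push 18'): stack = [18], depth = 1
Step 2 ('neg'): stack = [-18], depth = 1
Step 3 ('neg'): stack = [18], depth = 1
Step 4 ('mul'): needs 2 value(s) but depth is 1 — STACK UNDERFLOW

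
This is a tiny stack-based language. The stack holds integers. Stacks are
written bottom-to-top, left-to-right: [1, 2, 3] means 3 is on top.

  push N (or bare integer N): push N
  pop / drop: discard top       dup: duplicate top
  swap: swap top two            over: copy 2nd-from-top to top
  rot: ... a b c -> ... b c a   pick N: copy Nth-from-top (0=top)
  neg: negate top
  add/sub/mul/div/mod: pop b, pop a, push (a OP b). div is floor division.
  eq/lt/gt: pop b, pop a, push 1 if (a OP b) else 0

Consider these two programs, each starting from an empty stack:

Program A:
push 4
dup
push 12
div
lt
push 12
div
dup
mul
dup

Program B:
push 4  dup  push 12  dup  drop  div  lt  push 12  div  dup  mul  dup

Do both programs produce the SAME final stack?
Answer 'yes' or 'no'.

Answer: yes

Derivation:
Program A trace:
  After 'push 4': [4]
  After 'dup': [4, 4]
  After 'push 12': [4, 4, 12]
  After 'div': [4, 0]
  After 'lt': [0]
  After 'push 12': [0, 12]
  After 'div': [0]
  After 'dup': [0, 0]
  After 'mul': [0]
  After 'dup': [0, 0]
Program A final stack: [0, 0]

Program B trace:
  After 'push 4': [4]
  After 'dup': [4, 4]
  After 'push 12': [4, 4, 12]
  After 'dup': [4, 4, 12, 12]
  After 'drop': [4, 4, 12]
  After 'div': [4, 0]
  After 'lt': [0]
  After 'push 12': [0, 12]
  After 'div': [0]
  After 'dup': [0, 0]
  After 'mul': [0]
  After 'dup': [0, 0]
Program B final stack: [0, 0]
Same: yes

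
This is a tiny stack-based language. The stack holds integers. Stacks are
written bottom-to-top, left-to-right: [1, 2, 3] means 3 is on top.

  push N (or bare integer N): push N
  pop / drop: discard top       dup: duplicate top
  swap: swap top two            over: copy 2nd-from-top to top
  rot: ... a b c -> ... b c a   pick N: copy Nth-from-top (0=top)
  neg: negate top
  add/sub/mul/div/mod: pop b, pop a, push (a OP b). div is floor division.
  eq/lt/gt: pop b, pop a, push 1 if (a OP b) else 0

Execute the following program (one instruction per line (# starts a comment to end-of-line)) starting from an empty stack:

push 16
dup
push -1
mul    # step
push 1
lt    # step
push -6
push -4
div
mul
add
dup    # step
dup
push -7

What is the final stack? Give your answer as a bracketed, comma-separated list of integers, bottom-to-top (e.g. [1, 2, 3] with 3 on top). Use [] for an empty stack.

Answer: [17, 17, 17, -7]

Derivation:
After 'push 16': [16]
After 'dup': [16, 16]
After 'push -1': [16, 16, -1]
After 'mul': [16, -16]
After 'push 1': [16, -16, 1]
After 'lt': [16, 1]
After 'push -6': [16, 1, -6]
After 'push -4': [16, 1, -6, -4]
After 'div': [16, 1, 1]
After 'mul': [16, 1]
After 'add': [17]
After 'dup': [17, 17]
After 'dup': [17, 17, 17]
After 'push -7': [17, 17, 17, -7]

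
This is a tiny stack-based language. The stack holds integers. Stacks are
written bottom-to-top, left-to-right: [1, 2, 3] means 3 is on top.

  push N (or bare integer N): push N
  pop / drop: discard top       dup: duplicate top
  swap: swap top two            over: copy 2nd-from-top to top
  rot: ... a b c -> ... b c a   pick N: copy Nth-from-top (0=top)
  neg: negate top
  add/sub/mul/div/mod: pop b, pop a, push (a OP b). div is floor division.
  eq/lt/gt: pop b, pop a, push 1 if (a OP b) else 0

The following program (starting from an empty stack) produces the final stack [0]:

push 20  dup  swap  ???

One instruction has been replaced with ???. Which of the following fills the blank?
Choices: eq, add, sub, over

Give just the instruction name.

Answer: sub

Derivation:
Stack before ???: [20, 20]
Stack after ???:  [0]
Checking each choice:
  eq: produces [1]
  add: produces [40]
  sub: MATCH
  over: produces [20, 20, 20]


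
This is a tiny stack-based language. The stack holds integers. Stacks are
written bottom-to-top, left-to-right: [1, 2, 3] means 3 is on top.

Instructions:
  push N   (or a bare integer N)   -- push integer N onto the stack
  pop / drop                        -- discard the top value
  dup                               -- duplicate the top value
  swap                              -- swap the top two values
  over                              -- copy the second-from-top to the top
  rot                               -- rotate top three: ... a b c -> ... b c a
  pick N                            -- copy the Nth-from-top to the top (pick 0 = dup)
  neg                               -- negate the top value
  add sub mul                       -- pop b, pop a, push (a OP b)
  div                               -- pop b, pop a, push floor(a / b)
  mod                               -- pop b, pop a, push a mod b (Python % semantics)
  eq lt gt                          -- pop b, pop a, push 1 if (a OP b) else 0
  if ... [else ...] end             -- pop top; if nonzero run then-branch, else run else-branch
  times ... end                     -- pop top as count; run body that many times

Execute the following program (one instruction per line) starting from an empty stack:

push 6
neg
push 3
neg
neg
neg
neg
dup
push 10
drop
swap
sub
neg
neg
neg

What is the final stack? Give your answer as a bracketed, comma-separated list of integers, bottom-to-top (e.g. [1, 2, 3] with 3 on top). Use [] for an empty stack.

After 'push 6': [6]
After 'neg': [-6]
After 'push 3': [-6, 3]
After 'neg': [-6, -3]
After 'neg': [-6, 3]
After 'neg': [-6, -3]
After 'neg': [-6, 3]
After 'dup': [-6, 3, 3]
After 'push 10': [-6, 3, 3, 10]
After 'drop': [-6, 3, 3]
After 'swap': [-6, 3, 3]
After 'sub': [-6, 0]
After 'neg': [-6, 0]
After 'neg': [-6, 0]
After 'neg': [-6, 0]

Answer: [-6, 0]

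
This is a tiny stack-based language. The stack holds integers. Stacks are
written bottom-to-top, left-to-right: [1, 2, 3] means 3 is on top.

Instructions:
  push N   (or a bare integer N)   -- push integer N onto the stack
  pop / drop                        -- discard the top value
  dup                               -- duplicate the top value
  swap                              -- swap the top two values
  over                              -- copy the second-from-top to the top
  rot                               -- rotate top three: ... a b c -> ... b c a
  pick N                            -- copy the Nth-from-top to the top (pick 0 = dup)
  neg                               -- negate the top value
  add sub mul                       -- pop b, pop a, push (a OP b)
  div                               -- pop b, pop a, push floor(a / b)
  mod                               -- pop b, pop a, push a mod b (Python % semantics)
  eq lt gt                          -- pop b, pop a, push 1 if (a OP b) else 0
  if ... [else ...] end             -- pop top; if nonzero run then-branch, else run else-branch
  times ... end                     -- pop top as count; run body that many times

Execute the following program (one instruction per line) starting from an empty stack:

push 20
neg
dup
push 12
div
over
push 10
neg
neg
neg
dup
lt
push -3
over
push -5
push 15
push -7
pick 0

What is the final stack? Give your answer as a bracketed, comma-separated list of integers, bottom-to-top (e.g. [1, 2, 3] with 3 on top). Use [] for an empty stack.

Answer: [-20, -2, -20, 0, -3, 0, -5, 15, -7, -7]

Derivation:
After 'push 20': [20]
After 'neg': [-20]
After 'dup': [-20, -20]
After 'push 12': [-20, -20, 12]
After 'div': [-20, -2]
After 'over': [-20, -2, -20]
After 'push 10': [-20, -2, -20, 10]
After 'neg': [-20, -2, -20, -10]
After 'neg': [-20, -2, -20, 10]
After 'neg': [-20, -2, -20, -10]
After 'dup': [-20, -2, -20, -10, -10]
After 'lt': [-20, -2, -20, 0]
After 'push -3': [-20, -2, -20, 0, -3]
After 'over': [-20, -2, -20, 0, -3, 0]
After 'push -5': [-20, -2, -20, 0, -3, 0, -5]
After 'push 15': [-20, -2, -20, 0, -3, 0, -5, 15]
After 'push -7': [-20, -2, -20, 0, -3, 0, -5, 15, -7]
After 'pick 0': [-20, -2, -20, 0, -3, 0, -5, 15, -7, -7]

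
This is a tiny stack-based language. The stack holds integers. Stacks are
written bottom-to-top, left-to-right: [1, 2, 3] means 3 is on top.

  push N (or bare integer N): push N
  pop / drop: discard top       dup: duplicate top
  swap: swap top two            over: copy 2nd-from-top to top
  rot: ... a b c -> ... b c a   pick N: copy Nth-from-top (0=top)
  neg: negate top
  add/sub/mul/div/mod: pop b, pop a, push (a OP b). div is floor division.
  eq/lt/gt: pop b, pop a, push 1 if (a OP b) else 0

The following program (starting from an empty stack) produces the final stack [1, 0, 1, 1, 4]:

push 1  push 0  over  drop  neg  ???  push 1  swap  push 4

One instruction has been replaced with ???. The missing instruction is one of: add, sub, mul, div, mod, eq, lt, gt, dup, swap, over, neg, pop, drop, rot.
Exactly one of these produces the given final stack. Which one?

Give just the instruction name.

Answer: over

Derivation:
Stack before ???: [1, 0]
Stack after ???:  [1, 0, 1]
The instruction that transforms [1, 0] -> [1, 0, 1] is: over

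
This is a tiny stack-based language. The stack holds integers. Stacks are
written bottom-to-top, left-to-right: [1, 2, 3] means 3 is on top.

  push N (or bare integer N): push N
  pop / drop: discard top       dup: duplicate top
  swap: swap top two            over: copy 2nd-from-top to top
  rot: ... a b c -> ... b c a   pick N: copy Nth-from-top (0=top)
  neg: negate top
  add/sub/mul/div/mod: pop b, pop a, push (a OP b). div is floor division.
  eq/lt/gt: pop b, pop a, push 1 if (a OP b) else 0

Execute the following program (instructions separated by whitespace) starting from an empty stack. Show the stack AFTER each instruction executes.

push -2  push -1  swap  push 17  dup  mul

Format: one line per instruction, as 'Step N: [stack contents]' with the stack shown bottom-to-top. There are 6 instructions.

Step 1: [-2]
Step 2: [-2, -1]
Step 3: [-1, -2]
Step 4: [-1, -2, 17]
Step 5: [-1, -2, 17, 17]
Step 6: [-1, -2, 289]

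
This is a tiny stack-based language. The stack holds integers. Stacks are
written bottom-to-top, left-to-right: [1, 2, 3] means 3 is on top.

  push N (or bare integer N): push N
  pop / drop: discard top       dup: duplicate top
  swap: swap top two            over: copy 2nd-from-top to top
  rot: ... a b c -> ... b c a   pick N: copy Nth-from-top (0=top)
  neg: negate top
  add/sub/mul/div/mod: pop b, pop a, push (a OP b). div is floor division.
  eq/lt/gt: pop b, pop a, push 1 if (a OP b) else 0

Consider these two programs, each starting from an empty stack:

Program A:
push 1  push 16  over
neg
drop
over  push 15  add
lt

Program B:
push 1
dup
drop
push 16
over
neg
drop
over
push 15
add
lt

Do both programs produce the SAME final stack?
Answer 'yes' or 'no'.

Answer: yes

Derivation:
Program A trace:
  After 'push 1': [1]
  After 'push 16': [1, 16]
  After 'over': [1, 16, 1]
  After 'neg': [1, 16, -1]
  After 'drop': [1, 16]
  After 'over': [1, 16, 1]
  After 'push 15': [1, 16, 1, 15]
  After 'add': [1, 16, 16]
  After 'lt': [1, 0]
Program A final stack: [1, 0]

Program B trace:
  After 'push 1': [1]
  After 'dup': [1, 1]
  After 'drop': [1]
  After 'push 16': [1, 16]
  After 'over': [1, 16, 1]
  After 'neg': [1, 16, -1]
  After 'drop': [1, 16]
  After 'over': [1, 16, 1]
  After 'push 15': [1, 16, 1, 15]
  After 'add': [1, 16, 16]
  After 'lt': [1, 0]
Program B final stack: [1, 0]
Same: yes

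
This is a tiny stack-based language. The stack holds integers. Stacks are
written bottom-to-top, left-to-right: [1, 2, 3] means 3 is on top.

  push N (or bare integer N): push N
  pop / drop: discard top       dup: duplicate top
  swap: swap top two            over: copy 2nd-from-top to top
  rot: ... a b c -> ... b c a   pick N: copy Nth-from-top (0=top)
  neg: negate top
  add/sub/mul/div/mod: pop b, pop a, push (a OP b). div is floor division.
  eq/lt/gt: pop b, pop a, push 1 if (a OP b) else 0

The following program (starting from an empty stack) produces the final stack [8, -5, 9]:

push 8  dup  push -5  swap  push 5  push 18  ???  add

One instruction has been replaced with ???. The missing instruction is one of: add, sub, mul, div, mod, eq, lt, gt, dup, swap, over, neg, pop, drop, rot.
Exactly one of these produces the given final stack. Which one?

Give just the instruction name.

Stack before ???: [8, -5, 8, 5, 18]
Stack after ???:  [8, -5, 8, 1]
The instruction that transforms [8, -5, 8, 5, 18] -> [8, -5, 8, 1] is: lt

Answer: lt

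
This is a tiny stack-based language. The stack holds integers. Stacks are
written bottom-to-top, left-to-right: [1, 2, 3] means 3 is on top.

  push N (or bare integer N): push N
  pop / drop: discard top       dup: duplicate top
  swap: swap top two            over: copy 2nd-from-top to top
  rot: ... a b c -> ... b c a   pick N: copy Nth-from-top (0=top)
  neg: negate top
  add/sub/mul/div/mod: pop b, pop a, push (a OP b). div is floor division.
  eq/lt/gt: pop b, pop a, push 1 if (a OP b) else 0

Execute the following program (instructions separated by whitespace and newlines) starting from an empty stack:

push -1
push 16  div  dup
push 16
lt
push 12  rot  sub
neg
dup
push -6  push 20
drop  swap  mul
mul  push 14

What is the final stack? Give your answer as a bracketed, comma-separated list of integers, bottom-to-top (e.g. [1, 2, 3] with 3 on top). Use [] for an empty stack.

After 'push -1': [-1]
After 'push 16': [-1, 16]
After 'div': [-1]
After 'dup': [-1, -1]
After 'push 16': [-1, -1, 16]
After 'lt': [-1, 1]
After 'push 12': [-1, 1, 12]
After 'rot': [1, 12, -1]
After 'sub': [1, 13]
After 'neg': [1, -13]
After 'dup': [1, -13, -13]
After 'push -6': [1, -13, -13, -6]
After 'push 20': [1, -13, -13, -6, 20]
After 'drop': [1, -13, -13, -6]
After 'swap': [1, -13, -6, -13]
After 'mul': [1, -13, 78]
After 'mul': [1, -1014]
After 'push 14': [1, -1014, 14]

Answer: [1, -1014, 14]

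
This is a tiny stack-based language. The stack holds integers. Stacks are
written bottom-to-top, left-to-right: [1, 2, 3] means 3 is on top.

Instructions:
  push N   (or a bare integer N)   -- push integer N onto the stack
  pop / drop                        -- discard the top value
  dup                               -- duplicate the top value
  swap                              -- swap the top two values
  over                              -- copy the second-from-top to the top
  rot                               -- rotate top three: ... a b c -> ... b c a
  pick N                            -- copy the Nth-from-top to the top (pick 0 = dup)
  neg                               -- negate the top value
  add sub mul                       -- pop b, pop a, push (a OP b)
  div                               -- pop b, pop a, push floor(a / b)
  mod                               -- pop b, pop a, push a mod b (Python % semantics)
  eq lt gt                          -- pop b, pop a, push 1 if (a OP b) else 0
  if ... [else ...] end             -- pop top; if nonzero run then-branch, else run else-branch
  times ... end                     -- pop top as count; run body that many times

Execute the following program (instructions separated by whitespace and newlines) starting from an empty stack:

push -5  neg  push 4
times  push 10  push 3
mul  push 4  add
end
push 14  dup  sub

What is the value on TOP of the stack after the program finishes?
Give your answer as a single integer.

Answer: 0

Derivation:
After 'push -5': [-5]
After 'neg': [5]
After 'push 4': [5, 4]
After 'times': [5]
After 'push 10': [5, 10]
After 'push 3': [5, 10, 3]
After 'mul': [5, 30]
After 'push 4': [5, 30, 4]
After 'add': [5, 34]
After 'push 10': [5, 34, 10]
  ...
After 'push 4': [5, 34, 34, 30, 4]
After 'add': [5, 34, 34, 34]
After 'push 10': [5, 34, 34, 34, 10]
After 'push 3': [5, 34, 34, 34, 10, 3]
After 'mul': [5, 34, 34, 34, 30]
After 'push 4': [5, 34, 34, 34, 30, 4]
After 'add': [5, 34, 34, 34, 34]
After 'push 14': [5, 34, 34, 34, 34, 14]
After 'dup': [5, 34, 34, 34, 34, 14, 14]
After 'sub': [5, 34, 34, 34, 34, 0]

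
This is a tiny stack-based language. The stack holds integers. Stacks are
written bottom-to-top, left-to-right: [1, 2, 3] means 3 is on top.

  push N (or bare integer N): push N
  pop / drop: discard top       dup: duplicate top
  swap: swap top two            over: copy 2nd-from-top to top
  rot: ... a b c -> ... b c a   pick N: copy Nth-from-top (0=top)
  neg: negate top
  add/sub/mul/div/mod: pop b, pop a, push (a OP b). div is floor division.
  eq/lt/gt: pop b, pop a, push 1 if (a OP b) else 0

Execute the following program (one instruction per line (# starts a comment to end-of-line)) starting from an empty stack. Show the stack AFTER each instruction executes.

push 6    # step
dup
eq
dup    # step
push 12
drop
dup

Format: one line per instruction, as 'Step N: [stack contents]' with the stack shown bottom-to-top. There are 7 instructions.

Step 1: [6]
Step 2: [6, 6]
Step 3: [1]
Step 4: [1, 1]
Step 5: [1, 1, 12]
Step 6: [1, 1]
Step 7: [1, 1, 1]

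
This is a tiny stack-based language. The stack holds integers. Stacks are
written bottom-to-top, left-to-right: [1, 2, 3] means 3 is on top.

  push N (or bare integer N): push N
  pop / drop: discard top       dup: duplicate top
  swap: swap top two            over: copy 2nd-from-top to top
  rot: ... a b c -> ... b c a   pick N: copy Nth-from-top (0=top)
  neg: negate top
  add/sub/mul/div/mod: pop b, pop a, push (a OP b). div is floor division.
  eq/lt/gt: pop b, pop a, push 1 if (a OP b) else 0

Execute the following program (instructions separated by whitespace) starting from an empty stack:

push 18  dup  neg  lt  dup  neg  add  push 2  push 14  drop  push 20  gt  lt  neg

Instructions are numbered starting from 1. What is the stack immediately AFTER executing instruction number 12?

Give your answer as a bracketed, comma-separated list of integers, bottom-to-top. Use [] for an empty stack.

Answer: [0, 0]

Derivation:
Step 1 ('push 18'): [18]
Step 2 ('dup'): [18, 18]
Step 3 ('neg'): [18, -18]
Step 4 ('lt'): [0]
Step 5 ('dup'): [0, 0]
Step 6 ('neg'): [0, 0]
Step 7 ('add'): [0]
Step 8 ('push 2'): [0, 2]
Step 9 ('push 14'): [0, 2, 14]
Step 10 ('drop'): [0, 2]
Step 11 ('push 20'): [0, 2, 20]
Step 12 ('gt'): [0, 0]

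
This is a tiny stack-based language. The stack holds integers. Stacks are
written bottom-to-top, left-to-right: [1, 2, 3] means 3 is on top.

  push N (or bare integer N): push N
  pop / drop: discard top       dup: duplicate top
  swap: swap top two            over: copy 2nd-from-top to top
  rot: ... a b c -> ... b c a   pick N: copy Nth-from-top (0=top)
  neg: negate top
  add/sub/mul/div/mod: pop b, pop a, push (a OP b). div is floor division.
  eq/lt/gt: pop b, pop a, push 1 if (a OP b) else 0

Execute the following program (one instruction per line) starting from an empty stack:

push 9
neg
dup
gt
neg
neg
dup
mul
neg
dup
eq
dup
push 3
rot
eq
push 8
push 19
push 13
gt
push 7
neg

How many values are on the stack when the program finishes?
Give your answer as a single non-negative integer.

Answer: 5

Derivation:
After 'push 9': stack = [9] (depth 1)
After 'neg': stack = [-9] (depth 1)
After 'dup': stack = [-9, -9] (depth 2)
After 'gt': stack = [0] (depth 1)
After 'neg': stack = [0] (depth 1)
After 'neg': stack = [0] (depth 1)
After 'dup': stack = [0, 0] (depth 2)
After 'mul': stack = [0] (depth 1)
After 'neg': stack = [0] (depth 1)
After 'dup': stack = [0, 0] (depth 2)
  ...
After 'dup': stack = [1, 1] (depth 2)
After 'push 3': stack = [1, 1, 3] (depth 3)
After 'rot': stack = [1, 3, 1] (depth 3)
After 'eq': stack = [1, 0] (depth 2)
After 'push 8': stack = [1, 0, 8] (depth 3)
After 'push 19': stack = [1, 0, 8, 19] (depth 4)
After 'push 13': stack = [1, 0, 8, 19, 13] (depth 5)
After 'gt': stack = [1, 0, 8, 1] (depth 4)
After 'push 7': stack = [1, 0, 8, 1, 7] (depth 5)
After 'neg': stack = [1, 0, 8, 1, -7] (depth 5)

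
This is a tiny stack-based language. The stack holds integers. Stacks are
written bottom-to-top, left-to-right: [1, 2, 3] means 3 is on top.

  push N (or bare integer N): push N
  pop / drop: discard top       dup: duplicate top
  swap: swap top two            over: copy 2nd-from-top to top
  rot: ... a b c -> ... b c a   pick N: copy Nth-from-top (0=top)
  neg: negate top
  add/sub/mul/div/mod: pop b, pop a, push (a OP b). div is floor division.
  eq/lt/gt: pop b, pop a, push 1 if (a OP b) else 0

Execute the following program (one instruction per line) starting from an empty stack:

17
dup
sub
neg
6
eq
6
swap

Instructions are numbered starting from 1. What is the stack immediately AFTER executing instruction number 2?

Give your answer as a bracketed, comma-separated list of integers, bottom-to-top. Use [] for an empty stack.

Answer: [17, 17]

Derivation:
Step 1 ('17'): [17]
Step 2 ('dup'): [17, 17]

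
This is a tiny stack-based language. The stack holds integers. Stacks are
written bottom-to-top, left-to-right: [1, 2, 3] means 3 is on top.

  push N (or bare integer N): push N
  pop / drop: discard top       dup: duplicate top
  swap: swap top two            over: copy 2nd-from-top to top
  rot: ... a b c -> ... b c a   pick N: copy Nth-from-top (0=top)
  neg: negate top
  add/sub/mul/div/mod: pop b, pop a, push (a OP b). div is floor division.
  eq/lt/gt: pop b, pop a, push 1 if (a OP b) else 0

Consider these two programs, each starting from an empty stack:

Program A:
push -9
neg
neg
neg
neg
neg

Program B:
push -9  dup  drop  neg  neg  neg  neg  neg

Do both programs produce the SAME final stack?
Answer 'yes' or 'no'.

Answer: yes

Derivation:
Program A trace:
  After 'push -9': [-9]
  After 'neg': [9]
  After 'neg': [-9]
  After 'neg': [9]
  After 'neg': [-9]
  After 'neg': [9]
Program A final stack: [9]

Program B trace:
  After 'push -9': [-9]
  After 'dup': [-9, -9]
  After 'drop': [-9]
  After 'neg': [9]
  After 'neg': [-9]
  After 'neg': [9]
  After 'neg': [-9]
  After 'neg': [9]
Program B final stack: [9]
Same: yes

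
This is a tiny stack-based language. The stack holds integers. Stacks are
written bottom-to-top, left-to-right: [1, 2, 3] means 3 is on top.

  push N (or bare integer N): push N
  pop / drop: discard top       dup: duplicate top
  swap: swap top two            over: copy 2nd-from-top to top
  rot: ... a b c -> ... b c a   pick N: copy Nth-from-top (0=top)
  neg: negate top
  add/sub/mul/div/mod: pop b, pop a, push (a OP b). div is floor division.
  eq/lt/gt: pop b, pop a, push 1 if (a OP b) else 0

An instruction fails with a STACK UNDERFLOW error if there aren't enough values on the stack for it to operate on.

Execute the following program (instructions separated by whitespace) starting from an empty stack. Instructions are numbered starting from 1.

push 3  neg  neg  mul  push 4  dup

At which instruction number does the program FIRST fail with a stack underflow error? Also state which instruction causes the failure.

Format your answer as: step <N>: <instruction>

Step 1 ('push 3'): stack = [3], depth = 1
Step 2 ('neg'): stack = [-3], depth = 1
Step 3 ('neg'): stack = [3], depth = 1
Step 4 ('mul'): needs 2 value(s) but depth is 1 — STACK UNDERFLOW

Answer: step 4: mul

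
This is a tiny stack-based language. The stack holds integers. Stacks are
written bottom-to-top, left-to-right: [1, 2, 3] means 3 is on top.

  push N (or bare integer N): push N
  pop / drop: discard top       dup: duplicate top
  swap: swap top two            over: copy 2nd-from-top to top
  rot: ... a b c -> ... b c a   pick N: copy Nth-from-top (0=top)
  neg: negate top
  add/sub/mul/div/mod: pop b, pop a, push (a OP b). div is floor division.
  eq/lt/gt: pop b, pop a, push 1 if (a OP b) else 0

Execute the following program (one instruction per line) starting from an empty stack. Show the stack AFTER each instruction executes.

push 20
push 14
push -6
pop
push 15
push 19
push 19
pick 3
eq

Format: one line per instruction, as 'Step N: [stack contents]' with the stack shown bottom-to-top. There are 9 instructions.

Step 1: [20]
Step 2: [20, 14]
Step 3: [20, 14, -6]
Step 4: [20, 14]
Step 5: [20, 14, 15]
Step 6: [20, 14, 15, 19]
Step 7: [20, 14, 15, 19, 19]
Step 8: [20, 14, 15, 19, 19, 14]
Step 9: [20, 14, 15, 19, 0]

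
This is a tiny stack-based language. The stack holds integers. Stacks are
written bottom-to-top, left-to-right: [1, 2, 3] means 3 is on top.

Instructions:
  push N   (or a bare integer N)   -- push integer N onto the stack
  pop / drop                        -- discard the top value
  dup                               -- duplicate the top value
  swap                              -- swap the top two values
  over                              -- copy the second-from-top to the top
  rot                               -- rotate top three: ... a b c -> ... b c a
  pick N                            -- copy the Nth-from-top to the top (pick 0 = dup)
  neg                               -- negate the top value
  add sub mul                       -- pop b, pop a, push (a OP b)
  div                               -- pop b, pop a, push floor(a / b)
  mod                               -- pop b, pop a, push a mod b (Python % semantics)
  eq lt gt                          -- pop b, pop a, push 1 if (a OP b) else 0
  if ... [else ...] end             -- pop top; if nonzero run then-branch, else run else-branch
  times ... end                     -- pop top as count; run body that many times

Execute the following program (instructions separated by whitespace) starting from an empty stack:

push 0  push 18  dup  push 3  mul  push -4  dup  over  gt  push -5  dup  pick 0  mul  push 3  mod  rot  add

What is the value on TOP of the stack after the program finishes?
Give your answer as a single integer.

Answer: 1

Derivation:
After 'push 0': [0]
After 'push 18': [0, 18]
After 'dup': [0, 18, 18]
After 'push 3': [0, 18, 18, 3]
After 'mul': [0, 18, 54]
After 'push -4': [0, 18, 54, -4]
After 'dup': [0, 18, 54, -4, -4]
After 'over': [0, 18, 54, -4, -4, -4]
After 'gt': [0, 18, 54, -4, 0]
After 'push -5': [0, 18, 54, -4, 0, -5]
After 'dup': [0, 18, 54, -4, 0, -5, -5]
After 'pick 0': [0, 18, 54, -4, 0, -5, -5, -5]
After 'mul': [0, 18, 54, -4, 0, -5, 25]
After 'push 3': [0, 18, 54, -4, 0, -5, 25, 3]
After 'mod': [0, 18, 54, -4, 0, -5, 1]
After 'rot': [0, 18, 54, -4, -5, 1, 0]
After 'add': [0, 18, 54, -4, -5, 1]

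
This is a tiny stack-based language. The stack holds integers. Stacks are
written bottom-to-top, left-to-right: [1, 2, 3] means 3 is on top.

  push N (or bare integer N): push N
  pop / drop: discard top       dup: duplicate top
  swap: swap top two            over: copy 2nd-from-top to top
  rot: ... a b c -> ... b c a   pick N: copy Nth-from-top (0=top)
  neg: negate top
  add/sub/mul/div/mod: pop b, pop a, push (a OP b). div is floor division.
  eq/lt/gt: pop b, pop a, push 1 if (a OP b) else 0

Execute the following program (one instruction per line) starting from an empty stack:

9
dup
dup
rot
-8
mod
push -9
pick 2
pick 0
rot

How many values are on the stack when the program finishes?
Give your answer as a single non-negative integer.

Answer: 6

Derivation:
After 'push 9': stack = [9] (depth 1)
After 'dup': stack = [9, 9] (depth 2)
After 'dup': stack = [9, 9, 9] (depth 3)
After 'rot': stack = [9, 9, 9] (depth 3)
After 'push -8': stack = [9, 9, 9, -8] (depth 4)
After 'mod': stack = [9, 9, -7] (depth 3)
After 'push -9': stack = [9, 9, -7, -9] (depth 4)
After 'pick 2': stack = [9, 9, -7, -9, 9] (depth 5)
After 'pick 0': stack = [9, 9, -7, -9, 9, 9] (depth 6)
After 'rot': stack = [9, 9, -7, 9, 9, -9] (depth 6)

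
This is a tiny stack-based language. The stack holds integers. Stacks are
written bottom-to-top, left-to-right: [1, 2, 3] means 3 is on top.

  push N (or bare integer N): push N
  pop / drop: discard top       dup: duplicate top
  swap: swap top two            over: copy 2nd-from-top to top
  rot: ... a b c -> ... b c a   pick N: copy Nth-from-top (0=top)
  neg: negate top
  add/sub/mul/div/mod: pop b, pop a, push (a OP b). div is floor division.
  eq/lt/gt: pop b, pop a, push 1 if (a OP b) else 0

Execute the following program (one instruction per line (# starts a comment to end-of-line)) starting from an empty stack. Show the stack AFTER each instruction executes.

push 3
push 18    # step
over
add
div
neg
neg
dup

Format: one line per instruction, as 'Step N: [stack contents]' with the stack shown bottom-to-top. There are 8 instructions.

Step 1: [3]
Step 2: [3, 18]
Step 3: [3, 18, 3]
Step 4: [3, 21]
Step 5: [0]
Step 6: [0]
Step 7: [0]
Step 8: [0, 0]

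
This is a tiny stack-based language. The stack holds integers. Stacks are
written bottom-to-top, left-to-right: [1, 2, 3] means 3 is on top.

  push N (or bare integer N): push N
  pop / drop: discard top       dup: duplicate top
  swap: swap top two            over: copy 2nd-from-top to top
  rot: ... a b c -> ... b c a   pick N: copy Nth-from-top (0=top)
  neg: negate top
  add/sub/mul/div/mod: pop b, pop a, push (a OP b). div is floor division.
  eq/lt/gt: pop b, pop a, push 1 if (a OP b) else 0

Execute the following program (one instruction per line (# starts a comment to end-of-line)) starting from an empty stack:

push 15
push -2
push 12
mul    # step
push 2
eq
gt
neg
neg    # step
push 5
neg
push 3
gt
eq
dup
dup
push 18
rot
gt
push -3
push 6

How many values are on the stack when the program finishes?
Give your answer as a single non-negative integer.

Answer: 5

Derivation:
After 'push 15': stack = [15] (depth 1)
After 'push -2': stack = [15, -2] (depth 2)
After 'push 12': stack = [15, -2, 12] (depth 3)
After 'mul': stack = [15, -24] (depth 2)
After 'push 2': stack = [15, -24, 2] (depth 3)
After 'eq': stack = [15, 0] (depth 2)
After 'gt': stack = [1] (depth 1)
After 'neg': stack = [-1] (depth 1)
After 'neg': stack = [1] (depth 1)
After 'push 5': stack = [1, 5] (depth 2)
  ...
After 'push 3': stack = [1, -5, 3] (depth 3)
After 'gt': stack = [1, 0] (depth 2)
After 'eq': stack = [0] (depth 1)
After 'dup': stack = [0, 0] (depth 2)
After 'dup': stack = [0, 0, 0] (depth 3)
After 'push 18': stack = [0, 0, 0, 18] (depth 4)
After 'rot': stack = [0, 0, 18, 0] (depth 4)
After 'gt': stack = [0, 0, 1] (depth 3)
After 'push -3': stack = [0, 0, 1, -3] (depth 4)
After 'push 6': stack = [0, 0, 1, -3, 6] (depth 5)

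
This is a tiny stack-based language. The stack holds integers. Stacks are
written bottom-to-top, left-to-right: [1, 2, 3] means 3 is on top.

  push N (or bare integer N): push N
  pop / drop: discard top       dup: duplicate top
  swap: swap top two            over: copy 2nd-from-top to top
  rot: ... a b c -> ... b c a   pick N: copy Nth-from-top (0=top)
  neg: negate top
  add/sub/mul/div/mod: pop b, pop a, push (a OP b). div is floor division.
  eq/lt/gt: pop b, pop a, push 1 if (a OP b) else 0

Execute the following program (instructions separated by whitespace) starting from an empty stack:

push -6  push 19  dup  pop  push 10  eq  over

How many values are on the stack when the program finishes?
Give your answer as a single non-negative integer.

Answer: 3

Derivation:
After 'push -6': stack = [-6] (depth 1)
After 'push 19': stack = [-6, 19] (depth 2)
After 'dup': stack = [-6, 19, 19] (depth 3)
After 'pop': stack = [-6, 19] (depth 2)
After 'push 10': stack = [-6, 19, 10] (depth 3)
After 'eq': stack = [-6, 0] (depth 2)
After 'over': stack = [-6, 0, -6] (depth 3)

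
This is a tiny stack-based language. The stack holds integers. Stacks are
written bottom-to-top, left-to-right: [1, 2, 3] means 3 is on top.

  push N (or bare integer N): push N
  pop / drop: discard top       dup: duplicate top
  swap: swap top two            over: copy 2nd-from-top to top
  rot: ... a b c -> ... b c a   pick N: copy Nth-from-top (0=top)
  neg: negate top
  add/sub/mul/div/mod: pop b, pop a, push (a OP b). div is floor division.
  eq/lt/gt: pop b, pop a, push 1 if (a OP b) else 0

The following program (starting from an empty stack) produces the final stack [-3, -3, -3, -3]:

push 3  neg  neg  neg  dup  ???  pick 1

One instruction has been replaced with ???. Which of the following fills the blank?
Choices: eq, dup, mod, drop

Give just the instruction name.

Stack before ???: [-3, -3]
Stack after ???:  [-3, -3, -3]
Checking each choice:
  eq: stack underflow (need 2, have 1)
  dup: MATCH
  mod: stack underflow (need 2, have 1)
  drop: stack underflow (need 2, have 1)


Answer: dup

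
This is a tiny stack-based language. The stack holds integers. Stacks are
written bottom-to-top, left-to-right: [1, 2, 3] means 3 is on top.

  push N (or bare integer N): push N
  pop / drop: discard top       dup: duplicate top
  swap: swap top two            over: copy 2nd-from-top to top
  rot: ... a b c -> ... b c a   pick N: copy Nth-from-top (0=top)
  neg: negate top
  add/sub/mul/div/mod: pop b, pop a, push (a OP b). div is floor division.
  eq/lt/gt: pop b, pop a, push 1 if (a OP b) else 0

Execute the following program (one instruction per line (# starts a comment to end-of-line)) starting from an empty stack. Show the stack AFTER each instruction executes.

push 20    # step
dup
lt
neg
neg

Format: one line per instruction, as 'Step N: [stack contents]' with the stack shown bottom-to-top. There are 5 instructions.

Step 1: [20]
Step 2: [20, 20]
Step 3: [0]
Step 4: [0]
Step 5: [0]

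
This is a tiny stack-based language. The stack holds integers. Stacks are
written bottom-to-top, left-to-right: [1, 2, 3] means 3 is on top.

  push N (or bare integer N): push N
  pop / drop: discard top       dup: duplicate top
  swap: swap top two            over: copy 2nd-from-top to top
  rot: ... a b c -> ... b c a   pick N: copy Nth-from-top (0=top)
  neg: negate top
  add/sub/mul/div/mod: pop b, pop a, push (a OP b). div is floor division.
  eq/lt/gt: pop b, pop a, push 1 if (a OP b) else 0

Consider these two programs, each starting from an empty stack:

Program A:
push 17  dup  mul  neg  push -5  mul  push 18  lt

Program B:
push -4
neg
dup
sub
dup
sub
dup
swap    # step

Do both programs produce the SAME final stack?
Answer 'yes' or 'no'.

Answer: no

Derivation:
Program A trace:
  After 'push 17': [17]
  After 'dup': [17, 17]
  After 'mul': [289]
  After 'neg': [-289]
  After 'push -5': [-289, -5]
  After 'mul': [1445]
  After 'push 18': [1445, 18]
  After 'lt': [0]
Program A final stack: [0]

Program B trace:
  After 'push -4': [-4]
  After 'neg': [4]
  After 'dup': [4, 4]
  After 'sub': [0]
  After 'dup': [0, 0]
  After 'sub': [0]
  After 'dup': [0, 0]
  After 'swap': [0, 0]
Program B final stack: [0, 0]
Same: no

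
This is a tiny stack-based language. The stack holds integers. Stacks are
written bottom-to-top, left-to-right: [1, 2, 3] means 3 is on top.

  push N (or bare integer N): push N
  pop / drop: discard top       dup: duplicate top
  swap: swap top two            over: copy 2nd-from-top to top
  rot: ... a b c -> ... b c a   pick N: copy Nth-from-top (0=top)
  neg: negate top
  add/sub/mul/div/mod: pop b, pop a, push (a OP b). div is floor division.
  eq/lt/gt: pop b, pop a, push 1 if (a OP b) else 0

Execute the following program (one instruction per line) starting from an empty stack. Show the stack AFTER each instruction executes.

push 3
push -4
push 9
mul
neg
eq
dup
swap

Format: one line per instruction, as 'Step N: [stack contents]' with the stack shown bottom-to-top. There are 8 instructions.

Step 1: [3]
Step 2: [3, -4]
Step 3: [3, -4, 9]
Step 4: [3, -36]
Step 5: [3, 36]
Step 6: [0]
Step 7: [0, 0]
Step 8: [0, 0]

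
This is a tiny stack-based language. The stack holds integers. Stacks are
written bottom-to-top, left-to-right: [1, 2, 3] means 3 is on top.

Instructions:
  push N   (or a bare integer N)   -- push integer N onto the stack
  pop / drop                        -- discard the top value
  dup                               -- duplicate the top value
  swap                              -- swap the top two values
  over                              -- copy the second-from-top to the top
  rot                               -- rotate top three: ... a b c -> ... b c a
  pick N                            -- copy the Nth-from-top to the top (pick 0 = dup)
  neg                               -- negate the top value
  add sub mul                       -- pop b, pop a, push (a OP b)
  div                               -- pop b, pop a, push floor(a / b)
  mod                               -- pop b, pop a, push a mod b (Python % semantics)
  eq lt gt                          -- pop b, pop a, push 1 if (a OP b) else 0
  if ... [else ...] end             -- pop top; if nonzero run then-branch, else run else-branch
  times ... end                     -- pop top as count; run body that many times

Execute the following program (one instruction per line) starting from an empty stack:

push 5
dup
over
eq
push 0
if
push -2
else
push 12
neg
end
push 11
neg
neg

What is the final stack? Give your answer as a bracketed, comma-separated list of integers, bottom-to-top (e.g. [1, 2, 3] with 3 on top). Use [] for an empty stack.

After 'push 5': [5]
After 'dup': [5, 5]
After 'over': [5, 5, 5]
After 'eq': [5, 1]
After 'push 0': [5, 1, 0]
After 'if': [5, 1]
After 'push 12': [5, 1, 12]
After 'neg': [5, 1, -12]
After 'push 11': [5, 1, -12, 11]
After 'neg': [5, 1, -12, -11]
After 'neg': [5, 1, -12, 11]

Answer: [5, 1, -12, 11]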